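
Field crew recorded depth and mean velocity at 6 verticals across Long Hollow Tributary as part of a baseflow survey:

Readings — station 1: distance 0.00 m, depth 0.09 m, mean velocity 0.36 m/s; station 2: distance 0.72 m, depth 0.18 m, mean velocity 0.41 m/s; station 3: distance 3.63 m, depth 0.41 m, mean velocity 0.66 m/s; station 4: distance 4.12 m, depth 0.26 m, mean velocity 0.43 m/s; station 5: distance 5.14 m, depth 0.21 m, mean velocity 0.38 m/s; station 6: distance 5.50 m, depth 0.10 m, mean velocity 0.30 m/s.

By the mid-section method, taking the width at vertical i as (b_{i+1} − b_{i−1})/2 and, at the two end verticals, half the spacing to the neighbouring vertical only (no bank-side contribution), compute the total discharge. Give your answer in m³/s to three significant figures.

0.751 m³/s

w_1 = (0.72 − 0.00)/2 = 0.36 m; q_1 = 0.36 × 0.09 × 0.36 = 0.01166 m³/s
w_2 = (3.63 − 0.00)/2 = 1.815 m; q_2 = 0.41 × 0.18 × 1.815 = 0.1339 m³/s
w_3 = (4.12 − 0.72)/2 = 1.7 m; q_3 = 0.66 × 0.41 × 1.7 = 0.4600 m³/s
w_4 = (5.14 − 3.63)/2 = 0.755 m; q_4 = 0.43 × 0.26 × 0.755 = 0.08441 m³/s
w_5 = (5.50 − 4.12)/2 = 0.69 m; q_5 = 0.38 × 0.21 × 0.69 = 0.05506 m³/s
w_6 = (5.50 − 5.14)/2 = 0.18 m; q_6 = 0.30 × 0.10 × 0.18 = 0.005400 m³/s
Q = Σ qᵢ = 0.7505 m³/s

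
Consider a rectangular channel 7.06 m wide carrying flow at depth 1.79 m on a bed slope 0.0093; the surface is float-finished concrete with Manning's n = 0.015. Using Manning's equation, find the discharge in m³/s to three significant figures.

91.1 m³/s

A = b·y = 7.06 × 1.79 = 12.64 m²
P = b + 2y = 7.06 + 2×1.79 = 10.64 m
R = A/P = 12.64/10.64 = 1.188 m
Q = (1/n)·A·R^(2/3)·S^(1/2) = (1/0.015) × 12.64 × 1.188^(2/3) × 0.0093^(1/2) = 91.12 m³/s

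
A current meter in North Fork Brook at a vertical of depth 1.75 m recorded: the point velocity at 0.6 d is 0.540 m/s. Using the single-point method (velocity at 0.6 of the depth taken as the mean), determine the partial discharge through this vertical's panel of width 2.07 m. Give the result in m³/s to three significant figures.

1.96 m³/s

v̄ = v₀.₆ = 0.540 m/s
q = v̄ × d × w = 0.5400 × 1.75 × 2.07 = 1.956 m³/s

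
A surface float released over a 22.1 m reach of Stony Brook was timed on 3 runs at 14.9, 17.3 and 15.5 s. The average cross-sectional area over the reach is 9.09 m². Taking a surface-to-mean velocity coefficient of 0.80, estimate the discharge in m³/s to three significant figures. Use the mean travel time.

10.1 m³/s

t̄ = (14.9 + 17.3 + 15.5) / 3 = 15.9 s
v_surface = L / t̄ = 22.1 / 15.9 = 1.390 m/s
v_mean = 0.80 × 1.390 = 1.112 m/s
Q = A × v_mean = 9.09 × 1.112 = 10.11 m³/s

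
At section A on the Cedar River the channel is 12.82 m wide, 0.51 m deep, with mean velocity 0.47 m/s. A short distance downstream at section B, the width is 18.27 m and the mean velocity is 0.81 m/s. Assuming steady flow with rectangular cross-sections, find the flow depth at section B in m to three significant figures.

Q = A₁V₁ = (12.82×0.51) × 0.47 = 3.073 m³/s
d₂ = Q/(b₂ V₂) = 3.073/(18.27×0.81) = 0.2077 m

0.208 m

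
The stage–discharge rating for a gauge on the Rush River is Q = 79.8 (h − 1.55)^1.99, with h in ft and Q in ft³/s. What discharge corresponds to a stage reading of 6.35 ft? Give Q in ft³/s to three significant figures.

Q = 79.8 × (6.35 − 1.55)^1.99 = 79.8 × 4.8^1.99 = 1810 ft³/s

1810 ft³/s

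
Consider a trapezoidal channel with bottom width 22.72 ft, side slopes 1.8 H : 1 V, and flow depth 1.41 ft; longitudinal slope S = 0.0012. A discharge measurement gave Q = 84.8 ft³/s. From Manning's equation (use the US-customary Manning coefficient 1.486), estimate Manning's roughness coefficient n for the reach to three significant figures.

0.0251

A = (b + z·y)·y = (22.72 + 1.8×1.41)×1.41 = 35.61 ft²
P = b + 2y√(1+z²) = 22.72 + 2×1.41×√(1+1.8²) = 28.53 ft
R = A/P = 35.61/28.53 = 1.248 ft
n = (1.486/Q)·A·R^(2/3)·S^(1/2) = (1.486/84.8) × 35.61 × 1.159 × 0.03464 = 0.02507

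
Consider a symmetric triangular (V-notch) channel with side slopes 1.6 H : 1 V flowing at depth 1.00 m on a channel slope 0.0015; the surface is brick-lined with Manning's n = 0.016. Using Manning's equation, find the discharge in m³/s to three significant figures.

2.19 m³/s

A = z·y² = 1.6×1.00² = 1.600 m²
P = 2y√(1+z²) = 2×1.00×√(1+1.6²) = 3.774 m
R = A/P = 1.600/3.774 = 0.4240 m
Q = (1/n)·A·R^(2/3)·S^(1/2) = (1/0.016) × 1.600 × 0.4240^(2/3) × 0.0015^(1/2) = 2.186 m³/s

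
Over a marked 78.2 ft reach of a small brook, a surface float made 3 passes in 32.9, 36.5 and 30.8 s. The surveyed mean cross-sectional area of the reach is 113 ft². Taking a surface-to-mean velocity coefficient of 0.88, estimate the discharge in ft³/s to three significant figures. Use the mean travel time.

t̄ = (32.9 + 36.5 + 30.8) / 3 = 33.4 s
v_surface = L / t̄ = 78.2 / 33.4 = 2.341 ft/s
v_mean = 0.88 × 2.341 = 2.060 ft/s
Q = A × v_mean = 113 × 2.060 = 232.8 ft³/s

233 ft³/s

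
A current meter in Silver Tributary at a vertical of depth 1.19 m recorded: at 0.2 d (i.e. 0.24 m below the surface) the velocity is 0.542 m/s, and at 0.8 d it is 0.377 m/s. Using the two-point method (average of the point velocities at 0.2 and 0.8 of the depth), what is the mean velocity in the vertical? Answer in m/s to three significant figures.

v̄ = (0.542 + 0.377) / 2 = 0.4595 m/s

0.460 m/s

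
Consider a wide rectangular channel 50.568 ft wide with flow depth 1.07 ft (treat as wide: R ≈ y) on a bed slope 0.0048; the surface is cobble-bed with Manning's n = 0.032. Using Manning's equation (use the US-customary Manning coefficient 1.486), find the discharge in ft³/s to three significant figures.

182 ft³/s

A = b·y = 50.568 × 1.07 = 54.11 ft²
Wide channel: R ≈ y = 1.07 ft
Q = (1.486/n)·A·R^(2/3)·S^(1/2) = (1.486/0.032) × 54.11 × 1.070^(2/3) × 0.0048^(1/2) = 182.1 ft³/s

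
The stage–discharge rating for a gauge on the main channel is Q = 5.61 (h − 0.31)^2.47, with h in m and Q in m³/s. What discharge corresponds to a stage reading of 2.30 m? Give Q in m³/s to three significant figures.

Q = 5.61 × (2.30 − 0.31)^2.47 = 5.61 × 1.99^2.47 = 30.70 m³/s

30.7 m³/s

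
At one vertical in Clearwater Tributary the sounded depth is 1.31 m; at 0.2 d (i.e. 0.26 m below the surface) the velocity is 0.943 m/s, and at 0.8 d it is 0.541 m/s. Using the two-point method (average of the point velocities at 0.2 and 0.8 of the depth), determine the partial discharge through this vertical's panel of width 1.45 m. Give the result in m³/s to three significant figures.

v̄ = (0.943 + 0.541) / 2 = 0.7420 m/s
q = v̄ × d × w = 0.7420 × 1.31 × 1.45 = 1.409 m³/s

1.41 m³/s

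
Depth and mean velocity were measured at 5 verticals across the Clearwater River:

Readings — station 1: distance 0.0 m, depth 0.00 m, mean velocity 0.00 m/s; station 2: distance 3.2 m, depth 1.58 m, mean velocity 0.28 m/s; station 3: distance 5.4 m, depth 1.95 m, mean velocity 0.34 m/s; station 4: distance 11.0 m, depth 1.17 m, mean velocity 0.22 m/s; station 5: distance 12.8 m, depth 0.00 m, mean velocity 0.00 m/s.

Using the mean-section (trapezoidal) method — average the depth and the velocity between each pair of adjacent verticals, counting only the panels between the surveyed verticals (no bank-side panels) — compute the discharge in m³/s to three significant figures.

Panel 1-2: Δb = 3.2 m, d̄ = (0.00+1.58)/2 = 0.79, v̄ = (0.00+0.28)/2 = 0.14 → q = 3.2×0.79×0.14 = 0.3539 m³/s
Panel 2-3: Δb = 2.2 m, d̄ = (1.58+1.95)/2 = 1.765, v̄ = (0.28+0.34)/2 = 0.31 → q = 2.2×1.765×0.31 = 1.204 m³/s
Panel 3-4: Δb = 5.6 m, d̄ = (1.95+1.17)/2 = 1.56, v̄ = (0.34+0.22)/2 = 0.28 → q = 5.6×1.56×0.28 = 2.446 m³/s
Panel 4-5: Δb = 1.8 m, d̄ = (1.17+0.00)/2 = 0.585, v̄ = (0.22+0.00)/2 = 0.11 → q = 1.8×0.585×0.11 = 0.1158 m³/s
Q = Σ q = 4.120 m³/s

4.12 m³/s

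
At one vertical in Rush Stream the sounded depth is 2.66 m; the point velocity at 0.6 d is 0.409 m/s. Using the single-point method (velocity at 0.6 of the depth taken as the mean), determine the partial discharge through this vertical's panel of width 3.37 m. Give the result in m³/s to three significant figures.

v̄ = v₀.₆ = 0.409 m/s
q = v̄ × d × w = 0.4090 × 2.66 × 3.37 = 3.666 m³/s

3.67 m³/s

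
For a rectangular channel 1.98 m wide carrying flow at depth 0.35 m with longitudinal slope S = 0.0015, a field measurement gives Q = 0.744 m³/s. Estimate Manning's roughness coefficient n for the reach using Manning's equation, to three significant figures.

A = b·y = 1.98 × 0.35 = 0.6930 m²
P = b + 2y = 1.98 + 2×0.35 = 2.680 m
R = A/P = 0.6930/2.680 = 0.2586 m
n = (1/Q)·A·R^(2/3)·S^(1/2) = (1/0.744) × 0.6930 × 0.4059 × 0.03873 = 0.01464

0.0146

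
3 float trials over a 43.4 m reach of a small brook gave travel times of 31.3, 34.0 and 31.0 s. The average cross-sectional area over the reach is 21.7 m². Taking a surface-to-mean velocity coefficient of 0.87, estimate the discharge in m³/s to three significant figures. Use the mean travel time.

t̄ = (31.3 + 34.0 + 31.0) / 3 = 32.1 s
v_surface = L / t̄ = 43.4 / 32.1 = 1.352 m/s
v_mean = 0.87 × 1.352 = 1.176 m/s
Q = A × v_mean = 21.7 × 1.176 = 25.52 m³/s

25.5 m³/s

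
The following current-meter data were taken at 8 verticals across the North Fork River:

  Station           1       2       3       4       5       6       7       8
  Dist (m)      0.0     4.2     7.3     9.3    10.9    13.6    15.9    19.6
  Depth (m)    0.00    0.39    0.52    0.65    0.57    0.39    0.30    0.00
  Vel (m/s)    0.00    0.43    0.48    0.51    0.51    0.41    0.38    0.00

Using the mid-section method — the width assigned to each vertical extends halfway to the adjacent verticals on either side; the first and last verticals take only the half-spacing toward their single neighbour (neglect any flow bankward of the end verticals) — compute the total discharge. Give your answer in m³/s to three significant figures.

3.21 m³/s

w_2 = (7.3 − 0.0)/2 = 3.65 m; q_2 = 0.43 × 0.39 × 3.65 = 0.6121 m³/s
w_3 = (9.3 − 4.2)/2 = 2.55 m; q_3 = 0.48 × 0.52 × 2.55 = 0.6365 m³/s
w_4 = (10.9 − 7.3)/2 = 1.8 m; q_4 = 0.51 × 0.65 × 1.8 = 0.5967 m³/s
w_5 = (13.6 − 9.3)/2 = 2.15 m; q_5 = 0.51 × 0.57 × 2.15 = 0.6250 m³/s
w_6 = (15.9 − 10.9)/2 = 2.5 m; q_6 = 0.41 × 0.39 × 2.5 = 0.3998 m³/s
w_7 = (19.6 − 13.6)/2 = 3 m; q_7 = 0.38 × 0.30 × 3 = 0.3420 m³/s
Stations 1, 8 contribute zero (depth or velocity is 0).
Q = Σ qᵢ = 3.212 m³/s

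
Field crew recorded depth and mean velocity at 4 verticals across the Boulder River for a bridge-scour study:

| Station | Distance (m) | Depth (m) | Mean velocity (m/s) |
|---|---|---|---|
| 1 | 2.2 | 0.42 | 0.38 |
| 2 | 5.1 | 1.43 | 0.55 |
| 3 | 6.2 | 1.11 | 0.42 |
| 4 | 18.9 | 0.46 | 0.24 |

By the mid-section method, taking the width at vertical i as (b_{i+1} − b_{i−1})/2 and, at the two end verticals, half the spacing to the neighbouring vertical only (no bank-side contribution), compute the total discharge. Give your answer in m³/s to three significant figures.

w_1 = (5.1 − 2.2)/2 = 1.45 m; q_1 = 0.38 × 0.42 × 1.45 = 0.2314 m³/s
w_2 = (6.2 − 2.2)/2 = 2 m; q_2 = 0.55 × 1.43 × 2 = 1.573 m³/s
w_3 = (18.9 − 5.1)/2 = 6.9 m; q_3 = 0.42 × 1.11 × 6.9 = 3.217 m³/s
w_4 = (18.9 − 6.2)/2 = 6.35 m; q_4 = 0.24 × 0.46 × 6.35 = 0.7010 m³/s
Q = Σ qᵢ = 5.722 m³/s

5.72 m³/s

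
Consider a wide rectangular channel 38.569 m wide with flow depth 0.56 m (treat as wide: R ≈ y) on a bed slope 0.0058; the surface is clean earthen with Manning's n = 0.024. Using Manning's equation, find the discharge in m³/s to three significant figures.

A = b·y = 38.569 × 0.56 = 21.60 m²
Wide channel: R ≈ y = 0.56 m
Q = (1/n)·A·R^(2/3)·S^(1/2) = (1/0.024) × 21.60 × 0.5600^(2/3) × 0.0058^(1/2) = 46.56 m³/s

46.6 m³/s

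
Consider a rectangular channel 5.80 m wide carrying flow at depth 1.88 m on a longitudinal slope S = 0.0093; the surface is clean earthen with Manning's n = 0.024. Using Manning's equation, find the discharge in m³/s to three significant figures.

A = b·y = 5.80 × 1.88 = 10.90 m²
P = b + 2y = 5.80 + 2×1.88 = 9.560 m
R = A/P = 10.90/9.560 = 1.141 m
Q = (1/n)·A·R^(2/3)·S^(1/2) = (1/0.024) × 10.90 × 1.141^(2/3) × 0.0093^(1/2) = 47.83 m³/s

47.8 m³/s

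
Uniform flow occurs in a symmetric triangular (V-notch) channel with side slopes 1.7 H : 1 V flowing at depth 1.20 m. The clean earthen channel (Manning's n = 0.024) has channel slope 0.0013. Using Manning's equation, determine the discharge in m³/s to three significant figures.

A = z·y² = 1.7×1.20² = 2.448 m²
P = 2y√(1+z²) = 2×1.20×√(1+1.7²) = 4.734 m
R = A/P = 2.448/4.734 = 0.5172 m
Q = (1/n)·A·R^(2/3)·S^(1/2) = (1/0.024) × 2.448 × 0.5172^(2/3) × 0.0013^(1/2) = 2.369 m³/s

2.37 m³/s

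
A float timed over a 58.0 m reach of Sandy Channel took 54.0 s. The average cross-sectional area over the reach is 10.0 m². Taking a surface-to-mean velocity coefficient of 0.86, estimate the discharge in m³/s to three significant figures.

v_surface = L / t̄ = 58.0 / 54 = 1.074 m/s
v_mean = 0.86 × 1.074 = 0.9237 m/s
Q = A × v_mean = 10.0 × 0.9237 = 9.237 m³/s

9.24 m³/s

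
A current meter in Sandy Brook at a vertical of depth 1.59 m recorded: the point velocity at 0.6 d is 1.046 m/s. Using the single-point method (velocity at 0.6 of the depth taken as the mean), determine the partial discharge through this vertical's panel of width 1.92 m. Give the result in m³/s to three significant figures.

3.19 m³/s

v̄ = v₀.₆ = 1.046 m/s
q = v̄ × d × w = 1.046 × 1.59 × 1.92 = 3.193 m³/s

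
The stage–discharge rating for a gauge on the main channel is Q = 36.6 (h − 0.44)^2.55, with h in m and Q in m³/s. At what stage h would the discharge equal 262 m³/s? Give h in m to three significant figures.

2.60 m

h − h₀ = (Q/C)^(1/b) = (262/36.6)^(1/2.55) = 2.164 m
h = 0.44 + 2.164 = 2.604 m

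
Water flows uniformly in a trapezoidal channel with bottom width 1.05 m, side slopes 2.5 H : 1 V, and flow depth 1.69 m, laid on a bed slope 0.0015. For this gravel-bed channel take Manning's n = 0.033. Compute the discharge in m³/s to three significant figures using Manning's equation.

9.59 m³/s

A = (b + z·y)·y = (1.05 + 2.5×1.69)×1.69 = 8.915 m²
P = b + 2y√(1+z²) = 1.05 + 2×1.69×√(1+2.5²) = 10.15 m
R = A/P = 8.915/10.15 = 0.8782 m
Q = (1/n)·A·R^(2/3)·S^(1/2) = (1/0.033) × 8.915 × 0.8782^(2/3) × 0.0015^(1/2) = 9.595 m³/s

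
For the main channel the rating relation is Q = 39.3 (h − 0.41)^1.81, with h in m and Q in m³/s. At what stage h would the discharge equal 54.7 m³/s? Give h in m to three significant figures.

h − h₀ = (Q/C)^(1/b) = (54.7/39.3)^(1/1.81) = 1.200 m
h = 0.41 + 1.200 = 1.610 m

1.61 m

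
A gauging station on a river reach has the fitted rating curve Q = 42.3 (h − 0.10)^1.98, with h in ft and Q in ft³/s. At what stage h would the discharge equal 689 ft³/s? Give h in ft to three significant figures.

h − h₀ = (Q/C)^(1/b) = (689/42.3)^(1/1.98) = 4.093 ft
h = 0.10 + 4.093 = 4.193 ft

4.19 ft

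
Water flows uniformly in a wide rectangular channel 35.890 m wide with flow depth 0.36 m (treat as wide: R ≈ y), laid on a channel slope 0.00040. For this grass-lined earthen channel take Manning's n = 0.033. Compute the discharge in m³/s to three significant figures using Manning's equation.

3.96 m³/s

A = b·y = 35.890 × 0.36 = 12.92 m²
Wide channel: R ≈ y = 0.36 m
Q = (1/n)·A·R^(2/3)·S^(1/2) = (1/0.033) × 12.92 × 0.3600^(2/3) × 0.00040^(1/2) = 3.963 m³/s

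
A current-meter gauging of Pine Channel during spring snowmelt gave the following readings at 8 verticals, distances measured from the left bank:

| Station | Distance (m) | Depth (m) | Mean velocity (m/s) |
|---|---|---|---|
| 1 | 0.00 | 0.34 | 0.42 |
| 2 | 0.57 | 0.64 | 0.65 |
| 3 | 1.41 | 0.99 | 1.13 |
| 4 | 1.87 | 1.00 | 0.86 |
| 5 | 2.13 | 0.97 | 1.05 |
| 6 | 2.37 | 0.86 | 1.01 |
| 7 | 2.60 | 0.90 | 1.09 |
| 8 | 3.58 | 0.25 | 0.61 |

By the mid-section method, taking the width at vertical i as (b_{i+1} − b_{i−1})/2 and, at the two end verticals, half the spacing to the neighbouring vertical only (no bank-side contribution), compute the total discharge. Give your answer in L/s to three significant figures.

2500 L/s

w_1 = (0.57 − 0.00)/2 = 0.285 m; q_1 = 0.42 × 0.34 × 0.285 = 0.04070 m³/s
w_2 = (1.41 − 0.00)/2 = 0.705 m; q_2 = 0.65 × 0.64 × 0.705 = 0.2933 m³/s
w_3 = (1.87 − 0.57)/2 = 0.65 m; q_3 = 1.13 × 0.99 × 0.65 = 0.7272 m³/s
w_4 = (2.13 − 1.41)/2 = 0.36 m; q_4 = 0.86 × 1.00 × 0.36 = 0.3096 m³/s
w_5 = (2.37 − 1.87)/2 = 0.25 m; q_5 = 1.05 × 0.97 × 0.25 = 0.2546 m³/s
w_6 = (2.60 − 2.13)/2 = 0.235 m; q_6 = 1.01 × 0.86 × 0.235 = 0.2041 m³/s
w_7 = (3.58 − 2.37)/2 = 0.605 m; q_7 = 1.09 × 0.90 × 0.605 = 0.5935 m³/s
w_8 = (3.58 − 2.60)/2 = 0.49 m; q_8 = 0.61 × 0.25 × 0.49 = 0.07473 m³/s
Q = Σ qᵢ = 2.498 m³/s
= 2.498 × 1000 = 2498 L/s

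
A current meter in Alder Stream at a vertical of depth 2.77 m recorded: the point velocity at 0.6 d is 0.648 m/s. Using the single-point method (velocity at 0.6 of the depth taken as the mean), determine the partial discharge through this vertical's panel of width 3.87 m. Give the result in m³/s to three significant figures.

6.95 m³/s

v̄ = v₀.₆ = 0.648 m/s
q = v̄ × d × w = 0.6480 × 2.77 × 3.87 = 6.946 m³/s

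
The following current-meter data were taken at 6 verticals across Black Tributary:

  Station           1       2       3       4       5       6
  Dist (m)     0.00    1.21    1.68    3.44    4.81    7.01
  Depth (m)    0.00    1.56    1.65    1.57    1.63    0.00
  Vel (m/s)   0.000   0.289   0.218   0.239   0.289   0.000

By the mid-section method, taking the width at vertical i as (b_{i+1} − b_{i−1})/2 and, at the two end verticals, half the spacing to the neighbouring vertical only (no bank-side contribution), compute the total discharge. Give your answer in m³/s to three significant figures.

2.21 m³/s

w_2 = (1.68 − 0.00)/2 = 0.84 m; q_2 = 0.289 × 1.56 × 0.84 = 0.3787 m³/s
w_3 = (3.44 − 1.21)/2 = 1.115 m; q_3 = 0.218 × 1.65 × 1.115 = 0.4011 m³/s
w_4 = (4.81 − 1.68)/2 = 1.565 m; q_4 = 0.239 × 1.57 × 1.565 = 0.5872 m³/s
w_5 = (7.01 − 3.44)/2 = 1.785 m; q_5 = 0.289 × 1.63 × 1.785 = 0.8409 m³/s
Stations 1, 6 contribute zero (depth or velocity is 0).
Q = Σ qᵢ = 2.208 m³/s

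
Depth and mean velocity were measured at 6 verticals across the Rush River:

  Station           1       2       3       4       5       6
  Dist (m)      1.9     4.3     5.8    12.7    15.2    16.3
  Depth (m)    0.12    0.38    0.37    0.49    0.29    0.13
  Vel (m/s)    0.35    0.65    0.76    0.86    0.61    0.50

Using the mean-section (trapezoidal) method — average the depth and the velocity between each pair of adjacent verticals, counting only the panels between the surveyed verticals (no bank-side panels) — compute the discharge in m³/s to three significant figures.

3.94 m³/s

Panel 1-2: Δb = 2.4 m, d̄ = (0.12+0.38)/2 = 0.25, v̄ = (0.35+0.65)/2 = 0.5 → q = 2.4×0.25×0.5 = 0.3000 m³/s
Panel 2-3: Δb = 1.5 m, d̄ = (0.38+0.37)/2 = 0.375, v̄ = (0.65+0.76)/2 = 0.705 → q = 1.5×0.375×0.705 = 0.3966 m³/s
Panel 3-4: Δb = 6.9 m, d̄ = (0.37+0.49)/2 = 0.43, v̄ = (0.76+0.86)/2 = 0.81 → q = 6.9×0.43×0.81 = 2.403 m³/s
Panel 4-5: Δb = 2.5 m, d̄ = (0.49+0.29)/2 = 0.39, v̄ = (0.86+0.61)/2 = 0.735 → q = 2.5×0.39×0.735 = 0.7166 m³/s
Panel 5-6: Δb = 1.1 m, d̄ = (0.29+0.13)/2 = 0.21, v̄ = (0.61+0.50)/2 = 0.555 → q = 1.1×0.21×0.555 = 0.1282 m³/s
Q = Σ q = 3.945 m³/s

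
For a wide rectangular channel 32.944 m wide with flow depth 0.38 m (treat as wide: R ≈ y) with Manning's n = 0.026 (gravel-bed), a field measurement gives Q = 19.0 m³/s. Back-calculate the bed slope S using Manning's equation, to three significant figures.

0.00566

A = b·y = 32.944 × 0.38 = 12.52 m²
Wide channel: R ≈ y = 0.38 m
S = (Q·n / (1·A·R^(2/3)))² = (19.0×0.026 / (1×12.52×0.5246))² = 0.005657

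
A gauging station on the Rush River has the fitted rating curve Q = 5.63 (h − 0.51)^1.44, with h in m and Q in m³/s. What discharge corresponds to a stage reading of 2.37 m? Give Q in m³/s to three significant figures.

13.8 m³/s

Q = 5.63 × (2.37 − 0.51)^1.44 = 5.63 × 1.86^1.44 = 13.76 m³/s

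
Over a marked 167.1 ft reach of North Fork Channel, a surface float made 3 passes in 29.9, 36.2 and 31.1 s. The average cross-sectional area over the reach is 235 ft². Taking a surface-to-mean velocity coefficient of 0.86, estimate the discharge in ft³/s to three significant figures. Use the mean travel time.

t̄ = (29.9 + 36.2 + 31.1) / 3 = 32.4 s
v_surface = L / t̄ = 167.1 / 32.4 = 5.157 ft/s
v_mean = 0.86 × 5.157 = 4.435 ft/s
Q = A × v_mean = 235 × 4.435 = 1042 ft³/s

1040 ft³/s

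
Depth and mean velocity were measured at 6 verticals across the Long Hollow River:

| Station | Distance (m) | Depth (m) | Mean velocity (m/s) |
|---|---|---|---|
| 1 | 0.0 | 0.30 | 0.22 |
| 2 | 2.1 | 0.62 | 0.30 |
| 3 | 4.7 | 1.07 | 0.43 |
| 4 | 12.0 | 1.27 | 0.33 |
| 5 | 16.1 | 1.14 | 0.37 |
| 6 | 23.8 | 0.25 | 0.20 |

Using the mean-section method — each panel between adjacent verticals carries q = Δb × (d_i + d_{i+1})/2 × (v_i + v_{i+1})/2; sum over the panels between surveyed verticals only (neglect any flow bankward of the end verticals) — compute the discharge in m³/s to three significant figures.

7.55 m³/s

Panel 1-2: Δb = 2.1 m, d̄ = (0.30+0.62)/2 = 0.46, v̄ = (0.22+0.30)/2 = 0.26 → q = 2.1×0.46×0.26 = 0.2512 m³/s
Panel 2-3: Δb = 2.6 m, d̄ = (0.62+1.07)/2 = 0.845, v̄ = (0.30+0.43)/2 = 0.365 → q = 2.6×0.845×0.365 = 0.8019 m³/s
Panel 3-4: Δb = 7.3 m, d̄ = (1.07+1.27)/2 = 1.17, v̄ = (0.43+0.33)/2 = 0.38 → q = 7.3×1.17×0.38 = 3.246 m³/s
Panel 4-5: Δb = 4.1 m, d̄ = (1.27+1.14)/2 = 1.205, v̄ = (0.33+0.37)/2 = 0.35 → q = 4.1×1.205×0.35 = 1.729 m³/s
Panel 5-6: Δb = 7.7 m, d̄ = (1.14+0.25)/2 = 0.695, v̄ = (0.37+0.20)/2 = 0.285 → q = 7.7×0.695×0.285 = 1.525 m³/s
Q = Σ q = 7.553 m³/s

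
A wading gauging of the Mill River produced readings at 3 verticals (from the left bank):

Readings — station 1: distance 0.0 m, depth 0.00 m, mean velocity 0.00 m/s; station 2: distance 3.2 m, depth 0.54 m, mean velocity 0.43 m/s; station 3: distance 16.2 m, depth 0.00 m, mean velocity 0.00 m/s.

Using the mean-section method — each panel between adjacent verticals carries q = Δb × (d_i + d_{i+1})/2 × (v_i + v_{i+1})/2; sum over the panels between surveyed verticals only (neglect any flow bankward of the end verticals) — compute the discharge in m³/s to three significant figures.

Panel 1-2: Δb = 3.2 m, d̄ = (0.00+0.54)/2 = 0.27, v̄ = (0.00+0.43)/2 = 0.215 → q = 3.2×0.27×0.215 = 0.1858 m³/s
Panel 2-3: Δb = 13 m, d̄ = (0.54+0.00)/2 = 0.27, v̄ = (0.43+0.00)/2 = 0.215 → q = 13×0.27×0.215 = 0.7547 m³/s
Q = Σ q = 0.9404 m³/s

0.940 m³/s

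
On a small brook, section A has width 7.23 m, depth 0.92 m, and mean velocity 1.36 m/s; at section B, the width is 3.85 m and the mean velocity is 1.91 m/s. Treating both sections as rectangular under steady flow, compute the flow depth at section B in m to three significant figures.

Q = A₁V₁ = (7.23×0.92) × 1.36 = 9.046 m³/s
d₂ = Q/(b₂ V₂) = 9.046/(3.85×1.91) = 1.230 m

1.23 m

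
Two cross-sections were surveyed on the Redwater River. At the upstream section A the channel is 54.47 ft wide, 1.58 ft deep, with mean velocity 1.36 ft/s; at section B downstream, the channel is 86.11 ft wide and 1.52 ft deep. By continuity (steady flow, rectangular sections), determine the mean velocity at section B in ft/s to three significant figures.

0.894 ft/s

Q = A₁V₁ = (54.47×1.58) × 1.36 = 117.0 ft³/s
A₂ = 86.11 × 1.52 = 130.9 ft²
V₂ = Q/A₂ = 117.0/130.9 = 0.8942 ft/s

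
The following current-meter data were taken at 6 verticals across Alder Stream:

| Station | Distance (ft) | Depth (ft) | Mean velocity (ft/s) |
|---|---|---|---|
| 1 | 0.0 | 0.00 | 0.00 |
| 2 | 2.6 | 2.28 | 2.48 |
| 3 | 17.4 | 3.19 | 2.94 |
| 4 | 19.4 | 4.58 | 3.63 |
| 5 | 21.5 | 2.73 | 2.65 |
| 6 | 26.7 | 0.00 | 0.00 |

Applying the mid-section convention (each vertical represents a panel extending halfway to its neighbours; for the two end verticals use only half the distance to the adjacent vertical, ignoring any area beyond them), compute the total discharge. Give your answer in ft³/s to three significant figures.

188 ft³/s

w_2 = (17.4 − 0.0)/2 = 8.7 ft; q_2 = 2.48 × 2.28 × 8.7 = 49.19 ft³/s
w_3 = (19.4 − 2.6)/2 = 8.4 ft; q_3 = 2.94 × 3.19 × 8.4 = 78.78 ft³/s
w_4 = (21.5 − 17.4)/2 = 2.05 ft; q_4 = 3.63 × 4.58 × 2.05 = 34.08 ft³/s
w_5 = (26.7 − 19.4)/2 = 3.65 ft; q_5 = 2.65 × 2.73 × 3.65 = 26.41 ft³/s
Stations 1, 6 contribute zero (depth or velocity is 0).
Q = Σ qᵢ = 188.5 ft³/s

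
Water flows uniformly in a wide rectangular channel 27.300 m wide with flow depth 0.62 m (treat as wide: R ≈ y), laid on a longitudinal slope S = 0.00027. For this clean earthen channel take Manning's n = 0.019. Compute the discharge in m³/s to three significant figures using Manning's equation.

10.6 m³/s

A = b·y = 27.300 × 0.62 = 16.93 m²
Wide channel: R ≈ y = 0.62 m
Q = (1/n)·A·R^(2/3)·S^(1/2) = (1/0.019) × 16.93 × 0.6200^(2/3) × 0.00027^(1/2) = 10.64 m³/s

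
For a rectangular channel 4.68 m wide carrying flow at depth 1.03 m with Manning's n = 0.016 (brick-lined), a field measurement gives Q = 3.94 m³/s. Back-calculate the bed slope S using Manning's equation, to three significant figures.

0.000267

A = b·y = 4.68 × 1.03 = 4.820 m²
P = b + 2y = 4.68 + 2×1.03 = 6.740 m
R = A/P = 4.820/6.740 = 0.7152 m
S = (Q·n / (1·A·R^(2/3)))² = (3.94×0.016 / (1×4.820×0.7997))² = 0.0002674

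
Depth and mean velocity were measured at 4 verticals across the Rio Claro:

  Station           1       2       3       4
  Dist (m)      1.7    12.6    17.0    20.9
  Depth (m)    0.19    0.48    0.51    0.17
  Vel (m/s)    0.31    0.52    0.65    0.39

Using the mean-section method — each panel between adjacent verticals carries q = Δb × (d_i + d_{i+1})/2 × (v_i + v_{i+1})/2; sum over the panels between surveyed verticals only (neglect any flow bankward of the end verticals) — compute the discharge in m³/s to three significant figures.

3.48 m³/s

Panel 1-2: Δb = 10.9 m, d̄ = (0.19+0.48)/2 = 0.335, v̄ = (0.31+0.52)/2 = 0.415 → q = 10.9×0.335×0.415 = 1.515 m³/s
Panel 2-3: Δb = 4.4 m, d̄ = (0.48+0.51)/2 = 0.495, v̄ = (0.52+0.65)/2 = 0.585 → q = 4.4×0.495×0.585 = 1.274 m³/s
Panel 3-4: Δb = 3.9 m, d̄ = (0.51+0.17)/2 = 0.34, v̄ = (0.65+0.39)/2 = 0.52 → q = 3.9×0.34×0.52 = 0.6895 m³/s
Q = Σ q = 3.479 m³/s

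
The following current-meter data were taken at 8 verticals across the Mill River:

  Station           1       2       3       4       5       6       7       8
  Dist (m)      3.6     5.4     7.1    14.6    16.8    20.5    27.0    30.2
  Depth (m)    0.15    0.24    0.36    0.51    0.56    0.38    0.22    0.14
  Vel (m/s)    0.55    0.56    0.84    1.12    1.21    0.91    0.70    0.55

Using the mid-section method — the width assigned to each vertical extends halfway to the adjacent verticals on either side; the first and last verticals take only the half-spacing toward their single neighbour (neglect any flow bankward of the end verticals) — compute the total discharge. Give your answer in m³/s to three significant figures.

w_1 = (5.4 − 3.6)/2 = 0.9 m; q_1 = 0.55 × 0.15 × 0.9 = 0.07425 m³/s
w_2 = (7.1 − 3.6)/2 = 1.75 m; q_2 = 0.56 × 0.24 × 1.75 = 0.2352 m³/s
w_3 = (14.6 − 5.4)/2 = 4.6 m; q_3 = 0.84 × 0.36 × 4.6 = 1.391 m³/s
w_4 = (16.8 − 7.1)/2 = 4.85 m; q_4 = 1.12 × 0.51 × 4.85 = 2.770 m³/s
w_5 = (20.5 − 14.6)/2 = 2.95 m; q_5 = 1.21 × 0.56 × 2.95 = 1.999 m³/s
w_6 = (27.0 − 16.8)/2 = 5.1 m; q_6 = 0.91 × 0.38 × 5.1 = 1.764 m³/s
w_7 = (30.2 − 20.5)/2 = 4.85 m; q_7 = 0.70 × 0.22 × 4.85 = 0.7469 m³/s
w_8 = (30.2 − 27.0)/2 = 1.6 m; q_8 = 0.55 × 0.14 × 1.6 = 0.1232 m³/s
Q = Σ qᵢ = 9.103 m³/s

9.10 m³/s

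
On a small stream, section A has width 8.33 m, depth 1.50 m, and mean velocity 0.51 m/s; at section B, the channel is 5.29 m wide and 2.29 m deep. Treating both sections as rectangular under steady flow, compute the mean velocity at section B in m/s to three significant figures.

Q = A₁V₁ = (8.33×1.50) × 0.51 = 6.372 m³/s
A₂ = 5.29 × 2.29 = 12.11 m²
V₂ = Q/A₂ = 6.372/12.11 = 0.5260 m/s

0.526 m/s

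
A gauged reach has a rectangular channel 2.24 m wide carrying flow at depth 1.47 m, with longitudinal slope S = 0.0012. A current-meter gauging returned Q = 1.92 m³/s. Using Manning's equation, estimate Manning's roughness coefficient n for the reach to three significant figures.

A = b·y = 2.24 × 1.47 = 3.293 m²
P = b + 2y = 2.24 + 2×1.47 = 5.180 m
R = A/P = 3.293/5.180 = 0.6357 m
n = (1/Q)·A·R^(2/3)·S^(1/2) = (1/1.92) × 3.293 × 0.7393 × 0.03464 = 0.04392

0.0439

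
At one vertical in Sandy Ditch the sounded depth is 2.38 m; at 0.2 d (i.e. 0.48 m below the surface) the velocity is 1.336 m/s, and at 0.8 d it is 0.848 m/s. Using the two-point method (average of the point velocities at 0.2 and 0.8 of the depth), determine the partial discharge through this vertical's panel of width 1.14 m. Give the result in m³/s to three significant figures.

2.96 m³/s

v̄ = (1.336 + 0.848) / 2 = 1.092 m/s
q = v̄ × d × w = 1.092 × 2.38 × 1.14 = 2.963 m³/s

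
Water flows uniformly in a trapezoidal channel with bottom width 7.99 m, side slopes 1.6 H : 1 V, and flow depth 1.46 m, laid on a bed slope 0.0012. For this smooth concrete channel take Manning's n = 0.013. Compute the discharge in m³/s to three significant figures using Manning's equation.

A = (b + z·y)·y = (7.99 + 1.6×1.46)×1.46 = 15.08 m²
P = b + 2y√(1+z²) = 7.99 + 2×1.46×√(1+1.6²) = 13.50 m
R = A/P = 15.08/13.50 = 1.117 m
Q = (1/n)·A·R^(2/3)·S^(1/2) = (1/0.013) × 15.08 × 1.117^(2/3) × 0.0012^(1/2) = 43.24 m³/s

43.2 m³/s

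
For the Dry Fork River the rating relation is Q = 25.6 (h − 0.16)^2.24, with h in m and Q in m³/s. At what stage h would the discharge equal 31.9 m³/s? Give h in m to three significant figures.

1.26 m

h − h₀ = (Q/C)^(1/b) = (31.9/25.6)^(1/2.24) = 1.103 m
h = 0.16 + 1.103 = 1.263 m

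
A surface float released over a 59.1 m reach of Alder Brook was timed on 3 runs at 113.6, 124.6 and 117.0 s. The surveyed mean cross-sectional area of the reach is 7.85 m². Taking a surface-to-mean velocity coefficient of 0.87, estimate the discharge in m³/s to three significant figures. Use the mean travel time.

t̄ = (113.6 + 124.6 + 117.0) / 3 = 118.4 s
v_surface = L / t̄ = 59.1 / 118.4 = 0.4992 m/s
v_mean = 0.87 × 0.4992 = 0.4343 m/s
Q = A × v_mean = 7.85 × 0.4343 = 3.409 m³/s

3.41 m³/s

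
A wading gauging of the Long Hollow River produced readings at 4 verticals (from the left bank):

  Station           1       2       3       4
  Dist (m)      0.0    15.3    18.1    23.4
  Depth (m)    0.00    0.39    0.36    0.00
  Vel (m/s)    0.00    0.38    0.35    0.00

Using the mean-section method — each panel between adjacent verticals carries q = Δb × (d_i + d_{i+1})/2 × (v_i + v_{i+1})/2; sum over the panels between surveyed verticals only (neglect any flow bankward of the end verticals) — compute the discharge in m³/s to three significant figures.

Panel 1-2: Δb = 15.3 m, d̄ = (0.00+0.39)/2 = 0.195, v̄ = (0.00+0.38)/2 = 0.19 → q = 15.3×0.195×0.19 = 0.5669 m³/s
Panel 2-3: Δb = 2.8 m, d̄ = (0.39+0.36)/2 = 0.375, v̄ = (0.38+0.35)/2 = 0.365 → q = 2.8×0.375×0.365 = 0.3833 m³/s
Panel 3-4: Δb = 5.3 m, d̄ = (0.36+0.00)/2 = 0.18, v̄ = (0.35+0.00)/2 = 0.175 → q = 5.3×0.18×0.175 = 0.1670 m³/s
Q = Σ q = 1.117 m³/s

1.12 m³/s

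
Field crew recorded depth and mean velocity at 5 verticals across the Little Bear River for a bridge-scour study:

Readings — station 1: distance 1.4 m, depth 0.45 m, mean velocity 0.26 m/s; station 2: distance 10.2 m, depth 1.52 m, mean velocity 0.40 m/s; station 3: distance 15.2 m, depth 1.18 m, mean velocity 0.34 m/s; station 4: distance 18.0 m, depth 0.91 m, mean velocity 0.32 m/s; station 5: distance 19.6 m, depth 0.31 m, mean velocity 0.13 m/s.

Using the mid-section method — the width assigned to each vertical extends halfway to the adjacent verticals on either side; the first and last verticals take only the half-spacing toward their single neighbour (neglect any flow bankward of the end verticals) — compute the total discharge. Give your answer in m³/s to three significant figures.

w_1 = (10.2 − 1.4)/2 = 4.4 m; q_1 = 0.26 × 0.45 × 4.4 = 0.5148 m³/s
w_2 = (15.2 − 1.4)/2 = 6.9 m; q_2 = 0.40 × 1.52 × 6.9 = 4.195 m³/s
w_3 = (18.0 − 10.2)/2 = 3.9 m; q_3 = 0.34 × 1.18 × 3.9 = 1.565 m³/s
w_4 = (19.6 − 15.2)/2 = 2.2 m; q_4 = 0.32 × 0.91 × 2.2 = 0.6406 m³/s
w_5 = (19.6 − 18.0)/2 = 0.8 m; q_5 = 0.13 × 0.31 × 0.8 = 0.03224 m³/s
Q = Σ qᵢ = 6.948 m³/s

6.95 m³/s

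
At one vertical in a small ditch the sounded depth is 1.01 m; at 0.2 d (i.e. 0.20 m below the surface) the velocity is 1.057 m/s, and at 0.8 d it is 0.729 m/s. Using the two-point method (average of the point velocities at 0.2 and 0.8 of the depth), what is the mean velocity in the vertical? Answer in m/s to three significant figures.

v̄ = (1.057 + 0.729) / 2 = 0.8930 m/s

0.893 m/s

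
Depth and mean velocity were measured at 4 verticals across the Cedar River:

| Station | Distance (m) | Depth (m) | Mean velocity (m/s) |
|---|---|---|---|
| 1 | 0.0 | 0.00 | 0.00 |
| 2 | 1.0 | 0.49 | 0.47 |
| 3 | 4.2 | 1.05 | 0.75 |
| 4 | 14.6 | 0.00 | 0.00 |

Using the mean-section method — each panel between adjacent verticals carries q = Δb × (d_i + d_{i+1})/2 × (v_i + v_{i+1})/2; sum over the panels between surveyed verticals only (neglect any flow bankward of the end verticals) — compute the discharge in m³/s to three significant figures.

3.61 m³/s

Panel 1-2: Δb = 1 m, d̄ = (0.00+0.49)/2 = 0.245, v̄ = (0.00+0.47)/2 = 0.235 → q = 1×0.245×0.235 = 0.05758 m³/s
Panel 2-3: Δb = 3.2 m, d̄ = (0.49+1.05)/2 = 0.77, v̄ = (0.47+0.75)/2 = 0.61 → q = 3.2×0.77×0.61 = 1.503 m³/s
Panel 3-4: Δb = 10.4 m, d̄ = (1.05+0.00)/2 = 0.525, v̄ = (0.75+0.00)/2 = 0.375 → q = 10.4×0.525×0.375 = 2.048 m³/s
Q = Σ q = 3.608 m³/s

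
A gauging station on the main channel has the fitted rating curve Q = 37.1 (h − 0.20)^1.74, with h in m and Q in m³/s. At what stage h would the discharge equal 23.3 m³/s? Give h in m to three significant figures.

h − h₀ = (Q/C)^(1/b) = (23.3/37.1)^(1/1.74) = 0.7654 m
h = 0.20 + 0.7654 = 0.9654 m

0.965 m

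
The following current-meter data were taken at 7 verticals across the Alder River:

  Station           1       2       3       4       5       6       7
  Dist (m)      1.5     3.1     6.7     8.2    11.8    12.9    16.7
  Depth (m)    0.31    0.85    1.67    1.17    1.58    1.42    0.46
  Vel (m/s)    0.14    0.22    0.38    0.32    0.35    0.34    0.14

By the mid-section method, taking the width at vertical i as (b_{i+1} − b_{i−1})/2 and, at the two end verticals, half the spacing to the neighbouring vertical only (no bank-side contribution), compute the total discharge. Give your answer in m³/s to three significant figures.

5.70 m³/s

w_1 = (3.1 − 1.5)/2 = 0.8 m; q_1 = 0.14 × 0.31 × 0.8 = 0.03472 m³/s
w_2 = (6.7 − 1.5)/2 = 2.6 m; q_2 = 0.22 × 0.85 × 2.6 = 0.4862 m³/s
w_3 = (8.2 − 3.1)/2 = 2.55 m; q_3 = 0.38 × 1.67 × 2.55 = 1.618 m³/s
w_4 = (11.8 − 6.7)/2 = 2.55 m; q_4 = 0.32 × 1.17 × 2.55 = 0.9547 m³/s
w_5 = (12.9 − 8.2)/2 = 2.35 m; q_5 = 0.35 × 1.58 × 2.35 = 1.300 m³/s
w_6 = (16.7 − 11.8)/2 = 2.45 m; q_6 = 0.34 × 1.42 × 2.45 = 1.183 m³/s
w_7 = (16.7 − 12.9)/2 = 1.9 m; q_7 = 0.14 × 0.46 × 1.9 = 0.1224 m³/s
Q = Σ qᵢ = 5.699 m³/s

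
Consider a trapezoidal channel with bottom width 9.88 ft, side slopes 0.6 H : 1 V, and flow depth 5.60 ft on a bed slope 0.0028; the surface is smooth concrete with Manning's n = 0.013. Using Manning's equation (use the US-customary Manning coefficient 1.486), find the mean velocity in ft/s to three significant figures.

A = (b + z·y)·y = (9.88 + 0.6×5.60)×5.60 = 74.14 ft²
P = b + 2y√(1+z²) = 9.88 + 2×5.60×√(1+0.6²) = 22.94 ft
R = A/P = 74.14/22.94 = 3.232 ft
Q = (1.486/n)·A·R^(2/3)·S^(1/2) = (1.486/0.013) × 74.14 × 3.232^(2/3) × 0.0028^(1/2) = 980.3 ft³/s
V = Q/A = 980.3/74.14 = 13.22 ft/s

13.2 ft/s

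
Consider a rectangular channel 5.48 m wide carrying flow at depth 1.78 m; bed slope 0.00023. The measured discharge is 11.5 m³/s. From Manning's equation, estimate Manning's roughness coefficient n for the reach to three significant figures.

A = b·y = 5.48 × 1.78 = 9.754 m²
P = b + 2y = 5.48 + 2×1.78 = 9.040 m
R = A/P = 9.754/9.040 = 1.079 m
n = (1/Q)·A·R^(2/3)·S^(1/2) = (1/11.5) × 9.754 × 1.052 × 0.01517 = 0.01353

0.0135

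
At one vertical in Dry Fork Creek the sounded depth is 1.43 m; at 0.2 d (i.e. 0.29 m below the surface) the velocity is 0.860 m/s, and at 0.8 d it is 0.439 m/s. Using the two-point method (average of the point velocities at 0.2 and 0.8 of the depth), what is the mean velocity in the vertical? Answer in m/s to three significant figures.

0.650 m/s

v̄ = (0.860 + 0.439) / 2 = 0.6495 m/s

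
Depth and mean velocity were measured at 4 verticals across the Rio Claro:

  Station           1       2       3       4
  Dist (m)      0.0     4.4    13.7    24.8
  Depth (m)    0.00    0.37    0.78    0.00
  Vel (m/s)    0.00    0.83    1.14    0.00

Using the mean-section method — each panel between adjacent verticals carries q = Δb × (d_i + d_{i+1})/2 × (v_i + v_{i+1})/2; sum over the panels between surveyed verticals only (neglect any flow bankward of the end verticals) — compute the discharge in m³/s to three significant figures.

8.07 m³/s

Panel 1-2: Δb = 4.4 m, d̄ = (0.00+0.37)/2 = 0.185, v̄ = (0.00+0.83)/2 = 0.415 → q = 4.4×0.185×0.415 = 0.3378 m³/s
Panel 2-3: Δb = 9.3 m, d̄ = (0.37+0.78)/2 = 0.575, v̄ = (0.83+1.14)/2 = 0.985 → q = 9.3×0.575×0.985 = 5.267 m³/s
Panel 3-4: Δb = 11.1 m, d̄ = (0.78+0.00)/2 = 0.39, v̄ = (1.14+0.00)/2 = 0.57 → q = 11.1×0.39×0.57 = 2.468 m³/s
Q = Σ q = 8.073 m³/s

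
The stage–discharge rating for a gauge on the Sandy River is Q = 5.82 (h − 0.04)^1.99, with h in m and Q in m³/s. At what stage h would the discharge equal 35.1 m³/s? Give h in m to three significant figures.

2.51 m

h − h₀ = (Q/C)^(1/b) = (35.1/5.82)^(1/1.99) = 2.467 m
h = 0.04 + 2.467 = 2.507 m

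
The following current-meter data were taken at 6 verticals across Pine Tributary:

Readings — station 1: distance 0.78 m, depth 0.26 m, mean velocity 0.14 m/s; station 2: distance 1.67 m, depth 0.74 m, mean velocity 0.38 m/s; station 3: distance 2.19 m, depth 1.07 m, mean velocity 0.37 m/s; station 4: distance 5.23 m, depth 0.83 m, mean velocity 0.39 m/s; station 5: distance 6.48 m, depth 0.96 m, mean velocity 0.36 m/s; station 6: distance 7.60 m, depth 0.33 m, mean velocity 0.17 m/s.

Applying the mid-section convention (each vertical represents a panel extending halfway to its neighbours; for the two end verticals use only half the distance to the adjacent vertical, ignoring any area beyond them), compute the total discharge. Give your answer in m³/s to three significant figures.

w_1 = (1.67 − 0.78)/2 = 0.445 m; q_1 = 0.14 × 0.26 × 0.445 = 0.01620 m³/s
w_2 = (2.19 − 0.78)/2 = 0.705 m; q_2 = 0.38 × 0.74 × 0.705 = 0.1982 m³/s
w_3 = (5.23 − 1.67)/2 = 1.78 m; q_3 = 0.37 × 1.07 × 1.78 = 0.7047 m³/s
w_4 = (6.48 − 2.19)/2 = 2.145 m; q_4 = 0.39 × 0.83 × 2.145 = 0.6943 m³/s
w_5 = (7.60 − 5.23)/2 = 1.185 m; q_5 = 0.36 × 0.96 × 1.185 = 0.4095 m³/s
w_6 = (7.60 − 6.48)/2 = 0.56 m; q_6 = 0.17 × 0.33 × 0.56 = 0.03142 m³/s
Q = Σ qᵢ = 2.054 m³/s

2.05 m³/s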